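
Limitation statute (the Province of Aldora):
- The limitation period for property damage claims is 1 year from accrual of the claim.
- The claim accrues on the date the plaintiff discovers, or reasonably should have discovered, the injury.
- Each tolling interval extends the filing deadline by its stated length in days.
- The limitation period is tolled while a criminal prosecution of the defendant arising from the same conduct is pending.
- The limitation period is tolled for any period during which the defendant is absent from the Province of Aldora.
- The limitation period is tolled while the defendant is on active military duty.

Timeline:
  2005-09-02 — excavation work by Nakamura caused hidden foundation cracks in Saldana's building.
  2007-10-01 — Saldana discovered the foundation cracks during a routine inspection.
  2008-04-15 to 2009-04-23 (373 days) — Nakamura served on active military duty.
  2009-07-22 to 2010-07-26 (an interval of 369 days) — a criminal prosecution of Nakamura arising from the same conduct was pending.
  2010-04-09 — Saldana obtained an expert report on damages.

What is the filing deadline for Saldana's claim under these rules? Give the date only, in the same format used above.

Under the discovery rule, the claim accrued on 2007-10-01, when Saldana discovered the injury — not on the 2005-09-02 date of the underlying act.
Adding the 1 year base period to 2007-10-01 gives a deadline of 2008-10-01, before any tolling.
The defendant's active military service from 2008-04-15 to 2009-04-23 tolled the period for 373 days, extending the deadline to 2009-10-09.
Because the pending criminal prosecution ran from 2009-07-22 to 2010-07-26, the deadline is extended by 369 days to 2010-10-13.
Nothing else in the chronology tolls or restarts the period.

2010-10-13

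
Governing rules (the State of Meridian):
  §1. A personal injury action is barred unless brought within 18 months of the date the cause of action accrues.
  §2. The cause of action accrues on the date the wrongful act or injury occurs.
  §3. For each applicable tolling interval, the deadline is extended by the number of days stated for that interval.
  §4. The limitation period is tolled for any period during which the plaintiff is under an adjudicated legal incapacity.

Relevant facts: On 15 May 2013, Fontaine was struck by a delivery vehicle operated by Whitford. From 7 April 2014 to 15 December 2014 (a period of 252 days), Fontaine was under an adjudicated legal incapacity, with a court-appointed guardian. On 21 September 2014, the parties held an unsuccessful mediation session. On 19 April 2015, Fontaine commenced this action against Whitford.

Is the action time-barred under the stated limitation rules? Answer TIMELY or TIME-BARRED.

TIMELY

The limitation period began to run on 15 May 2013.
18 months from 15 May 2013 is 15 November 2014.
The plaintiff's legal incapacity from 7 April 2014 to 15 December 2014 tolled the period for 252 days, extending the deadline to 25 July 2015.
The other events in the timeline have no effect on the limitation period under the stated rules.
The 19 April 2015 filing precedes the 25 July 2015 deadline; the claim is timely.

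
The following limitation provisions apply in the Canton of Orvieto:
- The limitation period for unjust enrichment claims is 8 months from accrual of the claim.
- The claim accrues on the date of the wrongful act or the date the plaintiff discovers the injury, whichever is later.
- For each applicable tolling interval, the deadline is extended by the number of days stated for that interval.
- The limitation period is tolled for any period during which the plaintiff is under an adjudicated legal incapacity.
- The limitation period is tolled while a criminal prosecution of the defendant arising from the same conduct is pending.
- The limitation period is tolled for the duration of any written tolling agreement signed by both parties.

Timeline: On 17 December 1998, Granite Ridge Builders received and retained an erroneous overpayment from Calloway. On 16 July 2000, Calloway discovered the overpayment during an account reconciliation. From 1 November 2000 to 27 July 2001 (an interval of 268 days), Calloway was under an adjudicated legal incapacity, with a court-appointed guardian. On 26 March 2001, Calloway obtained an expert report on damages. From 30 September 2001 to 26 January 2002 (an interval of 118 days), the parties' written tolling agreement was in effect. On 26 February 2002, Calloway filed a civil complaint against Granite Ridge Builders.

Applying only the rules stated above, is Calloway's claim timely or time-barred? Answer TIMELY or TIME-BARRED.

TIMELY

The claim accrued on 16 July 2000 — the later of the 17 December 1998 act and the 16 July 2000 discovery.
8 months from 16 July 2000 is 16 March 2001.
Because the plaintiff's legal incapacity ran from 1 November 2000 to 27 July 2001, the deadline is extended by 268 days to 9 December 2001.
Because the written tolling agreement ran from 30 September 2001 to 26 January 2002, the deadline is extended by 118 days to 6 April 2002.
The other events in the timeline have no effect on the limitation period under the stated rules.
Calloway filed on 26 February 2002, before the 6 April 2002 deadline, so the action is timely.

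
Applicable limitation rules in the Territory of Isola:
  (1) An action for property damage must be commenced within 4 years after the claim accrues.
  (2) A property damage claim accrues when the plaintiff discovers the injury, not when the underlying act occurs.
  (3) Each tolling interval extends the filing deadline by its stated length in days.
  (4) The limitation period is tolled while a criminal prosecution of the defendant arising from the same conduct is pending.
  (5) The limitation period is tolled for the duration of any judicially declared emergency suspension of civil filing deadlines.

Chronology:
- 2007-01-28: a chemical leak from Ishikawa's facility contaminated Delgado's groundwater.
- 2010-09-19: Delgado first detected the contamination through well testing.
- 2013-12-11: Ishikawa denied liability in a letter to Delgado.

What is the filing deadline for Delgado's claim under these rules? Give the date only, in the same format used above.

The claim did not accrue until Delgado discovered the injury on 2010-09-19; the 2007-01-28 act date does not start the clock under the stated rule.
The untolled deadline — 4 years after 2010-09-19 — is 2014-09-19.
Nothing else in the chronology tolls or restarts the period.

2014-09-19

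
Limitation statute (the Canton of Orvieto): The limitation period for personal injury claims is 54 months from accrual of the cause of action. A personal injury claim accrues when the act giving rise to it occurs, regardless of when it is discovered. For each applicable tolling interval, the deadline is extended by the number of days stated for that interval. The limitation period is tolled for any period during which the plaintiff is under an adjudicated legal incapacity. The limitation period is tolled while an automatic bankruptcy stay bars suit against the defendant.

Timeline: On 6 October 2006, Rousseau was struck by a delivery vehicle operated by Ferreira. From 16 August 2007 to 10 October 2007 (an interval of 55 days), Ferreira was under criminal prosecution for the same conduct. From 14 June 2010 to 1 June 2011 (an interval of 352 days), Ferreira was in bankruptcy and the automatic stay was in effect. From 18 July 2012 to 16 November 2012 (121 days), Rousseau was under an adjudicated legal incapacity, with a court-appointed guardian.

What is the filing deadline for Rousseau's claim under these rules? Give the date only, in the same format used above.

The cause of action accrued on 6 October 2006, the date of the act.
The untolled deadline — 54 months after 6 October 2006 — is 6 April 2011.
Because the automatic bankruptcy stay ran from 14 June 2010 to 1 June 2011, the deadline is extended by 352 days to 23 March 2012.
The plaintiff's legal incapacity from 18 July 2012 to 16 November 2012 began after the period had already run on 23 March 2012, so it has no tolling effect.
Although a criminal prosecution ran from 16 August 2007 to 10 October 2007, the stated rules do not make that a tolling event, so it is disregarded.

23 March 2012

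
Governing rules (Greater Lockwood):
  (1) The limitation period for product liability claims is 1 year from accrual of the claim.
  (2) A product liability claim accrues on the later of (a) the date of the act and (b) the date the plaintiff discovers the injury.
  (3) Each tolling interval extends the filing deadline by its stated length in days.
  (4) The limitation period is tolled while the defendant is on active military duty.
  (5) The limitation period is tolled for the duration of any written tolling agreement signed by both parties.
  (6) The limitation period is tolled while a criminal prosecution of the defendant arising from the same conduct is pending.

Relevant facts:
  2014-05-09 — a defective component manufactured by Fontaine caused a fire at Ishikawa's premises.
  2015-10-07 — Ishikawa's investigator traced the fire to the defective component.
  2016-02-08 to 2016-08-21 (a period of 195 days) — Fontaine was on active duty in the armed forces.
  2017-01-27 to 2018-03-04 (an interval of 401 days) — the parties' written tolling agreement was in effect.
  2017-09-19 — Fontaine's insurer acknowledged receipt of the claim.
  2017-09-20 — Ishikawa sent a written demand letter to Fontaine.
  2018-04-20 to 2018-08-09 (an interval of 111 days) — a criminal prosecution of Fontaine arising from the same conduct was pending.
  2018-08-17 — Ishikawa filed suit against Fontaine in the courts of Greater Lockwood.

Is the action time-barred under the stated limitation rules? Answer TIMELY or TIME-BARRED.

TIMELY

The claim accrued on 2015-10-07 — the later of the 2014-05-09 act and the 2015-10-07 discovery.
Adding the 1 year base period to 2015-10-07 gives a deadline of 2016-10-07, before any tolling.
Because the defendant's active military service ran from 2016-02-08 to 2016-08-21, the deadline is extended by 195 days to 2017-04-20.
The written tolling agreement from 2017-01-27 to 2018-03-04 tolled the period for 401 days, extending the deadline to 2018-05-26.
The period was tolled for 111 days by the pending criminal prosecution (2018-04-20 to 2018-08-09), pushing the deadline to 2018-09-14.
The other events in the timeline have no effect on the limitation period under the stated rules.
Filing on 2018-08-17 beat the 2018-09-14 deadline — the action is timely.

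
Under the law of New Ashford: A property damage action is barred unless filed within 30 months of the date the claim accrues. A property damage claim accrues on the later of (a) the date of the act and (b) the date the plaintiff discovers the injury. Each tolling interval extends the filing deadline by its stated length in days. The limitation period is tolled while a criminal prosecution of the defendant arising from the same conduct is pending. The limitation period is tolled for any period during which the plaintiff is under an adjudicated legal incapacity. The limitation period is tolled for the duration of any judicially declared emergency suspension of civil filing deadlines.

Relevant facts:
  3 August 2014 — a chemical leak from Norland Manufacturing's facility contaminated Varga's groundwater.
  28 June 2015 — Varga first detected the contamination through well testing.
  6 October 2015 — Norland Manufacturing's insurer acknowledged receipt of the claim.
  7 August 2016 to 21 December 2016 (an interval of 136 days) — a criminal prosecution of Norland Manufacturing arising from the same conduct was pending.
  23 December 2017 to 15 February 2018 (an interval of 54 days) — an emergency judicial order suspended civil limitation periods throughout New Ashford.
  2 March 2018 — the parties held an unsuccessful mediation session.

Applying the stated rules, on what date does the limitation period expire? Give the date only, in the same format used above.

The claim accrued on 28 June 2015 — the later of the 3 August 2014 act and the 28 June 2015 discovery.
The untolled deadline — 30 months after 28 June 2015 — is 28 December 2017.
The period was tolled for 136 days by the pending criminal prosecution (7 August 2016 to 21 December 2016), pushing the deadline to 13 May 2018.
The emergency suspension of filing deadlines from 23 December 2017 to 15 February 2018 tolled the period for 54 days, extending the deadline to 6 July 2018.
Nothing else in the chronology tolls or restarts the period.

6 July 2018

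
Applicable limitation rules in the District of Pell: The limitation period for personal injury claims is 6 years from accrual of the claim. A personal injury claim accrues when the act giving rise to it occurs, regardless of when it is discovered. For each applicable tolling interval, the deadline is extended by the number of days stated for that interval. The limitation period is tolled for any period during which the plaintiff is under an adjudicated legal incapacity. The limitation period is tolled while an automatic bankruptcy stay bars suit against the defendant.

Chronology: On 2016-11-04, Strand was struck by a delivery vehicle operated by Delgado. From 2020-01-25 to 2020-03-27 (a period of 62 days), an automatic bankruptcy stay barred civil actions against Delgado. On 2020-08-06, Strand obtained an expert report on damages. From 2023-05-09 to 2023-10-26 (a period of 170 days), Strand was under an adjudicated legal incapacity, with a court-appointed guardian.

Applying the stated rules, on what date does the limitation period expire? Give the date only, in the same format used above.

The claim accrued on 2016-11-04, when the wrongful act occurred.
6 years from 2016-11-04 is 2022-11-04.
Because the automatic bankruptcy stay ran from 2020-01-25 to 2020-03-27, the deadline is extended by 62 days to 2023-01-05.
The plaintiff's legal incapacity from 2023-05-09 to 2023-10-26 began after the period had already run on 2023-01-05, so it has no tolling effect.
The other events in the timeline have no effect on the limitation period under the stated rules.

2023-01-05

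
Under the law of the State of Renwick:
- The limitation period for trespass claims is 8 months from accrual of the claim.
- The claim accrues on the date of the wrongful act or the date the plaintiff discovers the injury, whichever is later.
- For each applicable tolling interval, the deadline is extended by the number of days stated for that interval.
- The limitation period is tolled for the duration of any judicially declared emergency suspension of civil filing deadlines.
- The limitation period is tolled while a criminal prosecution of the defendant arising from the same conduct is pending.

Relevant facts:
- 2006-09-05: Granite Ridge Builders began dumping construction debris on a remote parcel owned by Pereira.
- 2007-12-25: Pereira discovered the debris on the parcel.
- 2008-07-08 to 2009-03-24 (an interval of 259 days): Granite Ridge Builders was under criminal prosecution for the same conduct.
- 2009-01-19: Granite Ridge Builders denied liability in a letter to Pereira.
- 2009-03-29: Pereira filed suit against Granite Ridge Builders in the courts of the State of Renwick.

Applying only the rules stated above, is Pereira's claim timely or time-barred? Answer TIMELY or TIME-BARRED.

TIMELY

Because discovery on 2007-12-25 post-dates the 2006-09-05 act, accrual under the later-of rule falls on 2007-12-25.
Adding the 8 months base period to 2007-12-25 gives a deadline of 2008-08-25, before any tolling.
The period was tolled for 259 days by the pending criminal prosecution (2008-07-08 to 2009-03-24), pushing the deadline to 2009-05-11.
None of the other events listed affects the running of the period under the stated rules.
The 2009-03-29 filing precedes the 2009-05-11 deadline; the claim is timely.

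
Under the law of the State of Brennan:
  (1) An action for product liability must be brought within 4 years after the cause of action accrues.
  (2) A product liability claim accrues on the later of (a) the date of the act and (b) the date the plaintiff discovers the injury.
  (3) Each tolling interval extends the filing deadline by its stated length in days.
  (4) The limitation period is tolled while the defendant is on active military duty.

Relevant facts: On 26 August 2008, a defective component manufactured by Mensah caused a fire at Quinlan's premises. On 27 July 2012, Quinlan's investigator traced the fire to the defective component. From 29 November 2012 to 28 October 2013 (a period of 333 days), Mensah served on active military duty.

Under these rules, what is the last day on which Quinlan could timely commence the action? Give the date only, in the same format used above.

25 June 2017

Taking the later of the act (26 August 2008) and discovery (27 July 2012), the claim accrued on 27 July 2012.
The untolled deadline — 4 years after 27 July 2012 — is 27 July 2016.
The period was tolled for 333 days by the defendant's active military service (29 November 2012 to 28 October 2013), pushing the deadline to 25 June 2017.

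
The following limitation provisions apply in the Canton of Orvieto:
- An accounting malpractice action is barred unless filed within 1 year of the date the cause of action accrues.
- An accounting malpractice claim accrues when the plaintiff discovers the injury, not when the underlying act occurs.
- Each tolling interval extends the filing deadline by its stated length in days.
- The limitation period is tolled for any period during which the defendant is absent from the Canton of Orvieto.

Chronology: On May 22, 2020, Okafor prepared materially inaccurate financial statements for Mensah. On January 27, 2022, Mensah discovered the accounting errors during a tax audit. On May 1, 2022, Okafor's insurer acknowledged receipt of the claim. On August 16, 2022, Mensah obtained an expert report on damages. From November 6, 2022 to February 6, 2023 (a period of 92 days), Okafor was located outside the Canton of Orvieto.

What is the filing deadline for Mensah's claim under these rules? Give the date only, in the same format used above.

April 29, 2023

Under the discovery rule, the claim accrued on January 27, 2022, when Mensah discovered the injury — not on the May 22, 2020 date of the underlying act.
1 year from January 27, 2022 is January 27, 2023.
The period was tolled for 92 days by the defendant's absence from the jurisdiction (November 6, 2022 to February 6, 2023), pushing the deadline to April 29, 2023.
None of the other events listed affects the running of the period under the stated rules.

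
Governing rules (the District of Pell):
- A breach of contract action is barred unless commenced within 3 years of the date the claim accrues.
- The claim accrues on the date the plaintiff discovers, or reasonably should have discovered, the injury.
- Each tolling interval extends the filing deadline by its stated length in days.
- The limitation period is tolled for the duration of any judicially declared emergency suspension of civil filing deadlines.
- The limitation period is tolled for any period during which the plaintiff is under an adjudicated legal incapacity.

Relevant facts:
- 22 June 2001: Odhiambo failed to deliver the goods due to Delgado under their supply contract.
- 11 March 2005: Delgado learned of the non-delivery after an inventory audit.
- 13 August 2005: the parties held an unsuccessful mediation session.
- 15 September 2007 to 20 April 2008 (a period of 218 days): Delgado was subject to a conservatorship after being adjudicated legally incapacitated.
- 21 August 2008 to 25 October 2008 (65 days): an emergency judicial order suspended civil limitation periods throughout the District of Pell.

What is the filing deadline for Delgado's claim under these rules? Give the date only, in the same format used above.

The claim did not accrue until Delgado discovered the injury on 11 March 2005; the 22 June 2001 act date does not start the clock under the stated rule.
The untolled deadline — 3 years after 11 March 2005 — is 11 March 2008.
The period was tolled for 218 days by the plaintiff's legal incapacity (15 September 2007 to 20 April 2008), pushing the deadline to 15 October 2008.
Because the emergency suspension of filing deadlines ran from 21 August 2008 to 25 October 2008, the deadline is extended by 65 days to 19 December 2008.
Nothing else in the chronology tolls or restarts the period.

19 December 2008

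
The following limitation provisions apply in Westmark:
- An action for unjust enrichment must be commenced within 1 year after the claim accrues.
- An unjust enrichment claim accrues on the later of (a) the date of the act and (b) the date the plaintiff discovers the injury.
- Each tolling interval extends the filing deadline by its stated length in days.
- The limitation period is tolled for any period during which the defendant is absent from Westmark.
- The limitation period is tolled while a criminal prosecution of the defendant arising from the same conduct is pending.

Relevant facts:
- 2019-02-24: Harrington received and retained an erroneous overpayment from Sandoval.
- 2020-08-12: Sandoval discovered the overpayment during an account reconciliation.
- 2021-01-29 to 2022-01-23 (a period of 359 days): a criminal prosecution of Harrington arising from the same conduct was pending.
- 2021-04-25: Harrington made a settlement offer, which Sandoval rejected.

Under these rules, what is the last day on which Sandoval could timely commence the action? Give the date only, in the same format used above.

Because discovery on 2020-08-12 post-dates the 2019-02-24 act, accrual under the later-of rule falls on 2020-08-12.
Adding the 1 year base period to 2020-08-12 gives a deadline of 2021-08-12, before any tolling.
The pending criminal prosecution from 2021-01-29 to 2022-01-23 tolled the period for 359 days, extending the deadline to 2022-08-06.
Nothing else in the chronology tolls or restarts the period.

2022-08-06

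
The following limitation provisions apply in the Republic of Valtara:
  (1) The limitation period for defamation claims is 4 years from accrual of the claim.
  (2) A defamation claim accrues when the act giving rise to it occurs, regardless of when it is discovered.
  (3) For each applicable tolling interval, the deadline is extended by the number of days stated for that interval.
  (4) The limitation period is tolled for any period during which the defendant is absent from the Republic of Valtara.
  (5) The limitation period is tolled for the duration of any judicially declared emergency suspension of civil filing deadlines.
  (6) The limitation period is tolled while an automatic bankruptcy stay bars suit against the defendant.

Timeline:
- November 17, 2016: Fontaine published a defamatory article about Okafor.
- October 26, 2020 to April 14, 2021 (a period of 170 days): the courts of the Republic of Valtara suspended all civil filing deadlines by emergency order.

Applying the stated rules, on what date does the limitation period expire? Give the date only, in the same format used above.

May 6, 2021

The limitation period began to run on November 17, 2016.
The untolled deadline — 4 years after November 17, 2016 — is November 17, 2020.
The emergency suspension of filing deadlines from October 26, 2020 to April 14, 2021 tolled the period for 170 days, extending the deadline to May 6, 2021.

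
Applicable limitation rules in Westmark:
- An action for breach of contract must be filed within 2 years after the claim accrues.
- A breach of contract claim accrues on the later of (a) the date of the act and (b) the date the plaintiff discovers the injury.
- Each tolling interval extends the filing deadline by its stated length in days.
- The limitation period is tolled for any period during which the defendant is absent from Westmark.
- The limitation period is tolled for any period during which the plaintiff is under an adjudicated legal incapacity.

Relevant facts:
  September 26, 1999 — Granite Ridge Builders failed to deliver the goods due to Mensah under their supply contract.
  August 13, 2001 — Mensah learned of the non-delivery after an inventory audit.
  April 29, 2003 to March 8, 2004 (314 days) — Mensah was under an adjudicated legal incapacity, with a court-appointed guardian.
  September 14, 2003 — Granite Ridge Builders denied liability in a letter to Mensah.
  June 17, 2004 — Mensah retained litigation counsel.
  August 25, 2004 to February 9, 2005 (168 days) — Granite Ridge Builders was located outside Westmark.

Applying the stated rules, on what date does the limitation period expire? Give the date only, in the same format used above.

The claim accrued on August 13, 2001 — the later of the September 26, 1999 act and the August 13, 2001 discovery.
Adding the 2 years base period to August 13, 2001 gives a deadline of August 13, 2003, before any tolling.
The plaintiff's legal incapacity from April 29, 2003 to March 8, 2004 tolled the period for 314 days, extending the deadline to June 22, 2004.
By the time the defendant's absence from the jurisdiction began on August 25, 2004, the limitation period had already expired on June 22, 2004; that interval cannot revive it.
None of the other events listed affects the running of the period under the stated rules.

June 22, 2004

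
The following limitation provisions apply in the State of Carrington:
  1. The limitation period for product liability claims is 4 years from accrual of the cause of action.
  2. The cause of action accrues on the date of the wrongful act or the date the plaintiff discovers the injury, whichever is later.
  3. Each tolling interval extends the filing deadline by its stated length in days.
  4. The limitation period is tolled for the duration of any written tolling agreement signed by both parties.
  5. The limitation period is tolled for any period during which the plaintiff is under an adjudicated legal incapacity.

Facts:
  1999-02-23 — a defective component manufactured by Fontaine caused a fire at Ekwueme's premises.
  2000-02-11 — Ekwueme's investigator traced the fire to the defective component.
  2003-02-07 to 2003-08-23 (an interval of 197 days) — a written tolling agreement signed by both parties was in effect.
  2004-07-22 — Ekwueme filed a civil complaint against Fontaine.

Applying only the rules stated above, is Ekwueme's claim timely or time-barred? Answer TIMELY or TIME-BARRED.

Taking the later of the act (1999-02-23) and discovery (2000-02-11), the claim accrued on 2000-02-11.
The untolled deadline — 4 years after 2000-02-11 — is 2004-02-11.
The written tolling agreement from 2003-02-07 to 2003-08-23 tolled the period for 197 days, extending the deadline to 2004-08-26.
Ekwueme filed on 2004-07-22, before the 2004-08-26 deadline, so the action is timely.

TIMELY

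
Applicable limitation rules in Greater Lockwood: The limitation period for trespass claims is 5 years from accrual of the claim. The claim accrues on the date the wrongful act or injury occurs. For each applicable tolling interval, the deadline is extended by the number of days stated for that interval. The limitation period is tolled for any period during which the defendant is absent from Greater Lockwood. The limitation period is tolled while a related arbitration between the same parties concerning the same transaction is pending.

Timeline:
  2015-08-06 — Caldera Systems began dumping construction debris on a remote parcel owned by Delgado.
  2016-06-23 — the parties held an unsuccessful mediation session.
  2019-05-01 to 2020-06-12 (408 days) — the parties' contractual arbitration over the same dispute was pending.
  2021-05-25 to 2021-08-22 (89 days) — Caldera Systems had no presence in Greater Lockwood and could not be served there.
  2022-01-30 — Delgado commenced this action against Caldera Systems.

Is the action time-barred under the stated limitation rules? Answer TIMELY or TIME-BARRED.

TIME-BARRED

The claim accrued on 2015-08-06, the date of the act.
The untolled deadline — 5 years after 2015-08-06 — is 2020-08-06.
The period was tolled for 408 days by the pending related arbitration (2019-05-01 to 2020-06-12), pushing the deadline to 2021-09-18.
The defendant's absence from the jurisdiction from 2021-05-25 to 2021-08-22 tolled the period for 89 days, extending the deadline to 2021-12-16.
None of the other events listed affects the running of the period under the stated rules.
Filing on 2022-01-30 missed the 2021-12-16 deadline — the action is time-barred.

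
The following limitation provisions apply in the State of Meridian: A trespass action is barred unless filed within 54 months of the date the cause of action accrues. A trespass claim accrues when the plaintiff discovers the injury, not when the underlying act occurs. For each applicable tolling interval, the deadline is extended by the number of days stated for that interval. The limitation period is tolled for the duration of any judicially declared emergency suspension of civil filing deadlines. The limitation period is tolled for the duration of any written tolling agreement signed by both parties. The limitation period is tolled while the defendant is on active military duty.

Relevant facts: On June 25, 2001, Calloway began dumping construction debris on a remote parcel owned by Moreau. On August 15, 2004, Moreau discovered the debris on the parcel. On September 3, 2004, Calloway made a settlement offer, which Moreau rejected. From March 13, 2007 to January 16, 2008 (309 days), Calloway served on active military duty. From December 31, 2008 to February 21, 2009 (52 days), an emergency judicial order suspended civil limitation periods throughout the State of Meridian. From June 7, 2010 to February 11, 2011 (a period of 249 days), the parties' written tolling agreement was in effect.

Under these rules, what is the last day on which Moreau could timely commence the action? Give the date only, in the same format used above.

Accrual is tied to discovery, so the period began on August 15, 2004 rather than on June 25, 2001 when the act occurred.
54 months from August 15, 2004 is February 15, 2009.
The defendant's active military service from March 13, 2007 to January 16, 2008 tolled the period for 309 days, extending the deadline to December 21, 2009.
Because the emergency suspension of filing deadlines ran from December 31, 2008 to February 21, 2009, the deadline is extended by 52 days to February 11, 2010.
By the time the written tolling agreement began on June 7, 2010, the limitation period had already expired on February 11, 2010; that interval cannot revive it.
The other events in the timeline have no effect on the limitation period under the stated rules.

February 11, 2010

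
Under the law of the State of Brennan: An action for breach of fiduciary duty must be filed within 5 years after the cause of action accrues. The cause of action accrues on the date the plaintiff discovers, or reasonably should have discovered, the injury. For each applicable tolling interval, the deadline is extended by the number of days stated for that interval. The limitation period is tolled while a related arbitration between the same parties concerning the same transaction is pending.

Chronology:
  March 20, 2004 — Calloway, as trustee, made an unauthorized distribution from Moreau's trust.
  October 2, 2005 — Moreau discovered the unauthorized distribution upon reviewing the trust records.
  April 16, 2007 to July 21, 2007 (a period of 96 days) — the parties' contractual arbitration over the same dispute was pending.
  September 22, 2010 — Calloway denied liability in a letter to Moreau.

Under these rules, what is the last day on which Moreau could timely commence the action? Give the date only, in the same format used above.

Under the discovery rule, the claim accrued on October 2, 2005, when Moreau discovered the injury — not on the March 20, 2004 date of the underlying act.
Adding the 5 years base period to October 2, 2005 gives a deadline of October 2, 2010, before any tolling.
The pending related arbitration from April 16, 2007 to July 21, 2007 tolled the period for 96 days, extending the deadline to January 6, 2011.
The other events in the timeline have no effect on the limitation period under the stated rules.

January 6, 2011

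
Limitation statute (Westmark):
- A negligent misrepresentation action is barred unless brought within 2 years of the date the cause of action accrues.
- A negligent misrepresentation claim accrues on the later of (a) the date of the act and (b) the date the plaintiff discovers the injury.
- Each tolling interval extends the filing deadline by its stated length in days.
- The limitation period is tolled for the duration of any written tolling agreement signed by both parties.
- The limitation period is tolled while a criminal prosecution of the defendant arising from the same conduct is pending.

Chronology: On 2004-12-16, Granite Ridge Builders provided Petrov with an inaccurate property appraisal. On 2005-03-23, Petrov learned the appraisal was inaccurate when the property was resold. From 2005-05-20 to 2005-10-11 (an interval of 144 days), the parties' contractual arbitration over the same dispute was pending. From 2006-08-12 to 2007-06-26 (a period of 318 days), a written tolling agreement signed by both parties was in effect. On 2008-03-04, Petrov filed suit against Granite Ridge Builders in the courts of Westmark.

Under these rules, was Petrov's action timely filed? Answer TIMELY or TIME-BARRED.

Because discovery on 2005-03-23 post-dates the 2004-12-16 act, accrual under the later-of rule falls on 2005-03-23.
Adding the 2 years base period to 2005-03-23 gives a deadline of 2007-03-23, before any tolling.
The written tolling agreement from 2006-08-12 to 2007-06-26 tolled the period for 318 days, extending the deadline to 2008-02-04.
No stated provision tolls the period for a pending arbitration, so the interval from 2005-05-20 to 2005-10-11 has no effect on the deadline.
Petrov filed on 2008-03-04, after the 2008-02-04 deadline, so the action is time-barred.

TIME-BARRED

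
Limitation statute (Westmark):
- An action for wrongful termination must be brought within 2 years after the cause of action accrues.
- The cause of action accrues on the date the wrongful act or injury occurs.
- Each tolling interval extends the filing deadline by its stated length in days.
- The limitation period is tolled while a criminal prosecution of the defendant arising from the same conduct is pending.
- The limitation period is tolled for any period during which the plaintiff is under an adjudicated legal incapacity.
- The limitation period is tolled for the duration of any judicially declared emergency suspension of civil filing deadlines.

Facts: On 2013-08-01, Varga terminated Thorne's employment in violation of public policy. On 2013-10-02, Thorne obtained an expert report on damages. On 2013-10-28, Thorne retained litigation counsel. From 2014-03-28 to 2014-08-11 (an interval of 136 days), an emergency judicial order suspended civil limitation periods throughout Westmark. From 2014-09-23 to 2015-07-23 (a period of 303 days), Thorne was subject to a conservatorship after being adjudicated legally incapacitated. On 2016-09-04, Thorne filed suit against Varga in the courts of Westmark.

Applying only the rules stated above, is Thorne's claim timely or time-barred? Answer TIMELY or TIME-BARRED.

TIMELY

The claim accrued on 2013-08-01, when the wrongful act occurred.
The untolled deadline — 2 years after 2013-08-01 — is 2015-08-01.
The emergency suspension of filing deadlines from 2014-03-28 to 2014-08-11 tolled the period for 136 days, extending the deadline to 2015-12-15.
Because the plaintiff's legal incapacity ran from 2014-09-23 to 2015-07-23, the deadline is extended by 303 days to 2016-10-13.
The other events in the timeline have no effect on the limitation period under the stated rules.
Thorne filed on 2016-09-04, before the 2016-10-13 deadline, so the action is timely.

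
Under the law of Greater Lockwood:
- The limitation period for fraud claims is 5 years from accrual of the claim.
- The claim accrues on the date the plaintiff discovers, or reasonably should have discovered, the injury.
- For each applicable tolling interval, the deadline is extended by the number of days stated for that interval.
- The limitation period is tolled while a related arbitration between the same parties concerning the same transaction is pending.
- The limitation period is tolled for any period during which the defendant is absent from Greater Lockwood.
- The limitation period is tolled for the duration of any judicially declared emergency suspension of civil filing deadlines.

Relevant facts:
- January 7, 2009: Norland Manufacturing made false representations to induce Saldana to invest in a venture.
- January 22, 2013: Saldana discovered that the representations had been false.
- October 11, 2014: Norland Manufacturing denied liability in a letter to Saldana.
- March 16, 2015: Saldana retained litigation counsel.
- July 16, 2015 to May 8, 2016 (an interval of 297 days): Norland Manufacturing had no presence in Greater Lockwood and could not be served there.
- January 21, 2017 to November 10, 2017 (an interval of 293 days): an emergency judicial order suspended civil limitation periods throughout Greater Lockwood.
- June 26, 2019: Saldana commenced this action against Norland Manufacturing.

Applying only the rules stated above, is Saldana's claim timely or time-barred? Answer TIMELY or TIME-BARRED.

TIMELY

Under the discovery rule, the claim accrued on January 22, 2013, when Saldana discovered the injury — not on the January 7, 2009 date of the underlying act.
5 years from January 22, 2013 is January 22, 2018.
The period was tolled for 297 days by the defendant's absence from the jurisdiction (July 16, 2015 to May 8, 2016), pushing the deadline to November 15, 2018.
Because the emergency suspension of filing deadlines ran from January 21, 2017 to November 10, 2017, the deadline is extended by 293 days to September 4, 2019.
Nothing else in the chronology tolls or restarts the period.
The June 26, 2019 filing precedes the September 4, 2019 deadline; the claim is timely.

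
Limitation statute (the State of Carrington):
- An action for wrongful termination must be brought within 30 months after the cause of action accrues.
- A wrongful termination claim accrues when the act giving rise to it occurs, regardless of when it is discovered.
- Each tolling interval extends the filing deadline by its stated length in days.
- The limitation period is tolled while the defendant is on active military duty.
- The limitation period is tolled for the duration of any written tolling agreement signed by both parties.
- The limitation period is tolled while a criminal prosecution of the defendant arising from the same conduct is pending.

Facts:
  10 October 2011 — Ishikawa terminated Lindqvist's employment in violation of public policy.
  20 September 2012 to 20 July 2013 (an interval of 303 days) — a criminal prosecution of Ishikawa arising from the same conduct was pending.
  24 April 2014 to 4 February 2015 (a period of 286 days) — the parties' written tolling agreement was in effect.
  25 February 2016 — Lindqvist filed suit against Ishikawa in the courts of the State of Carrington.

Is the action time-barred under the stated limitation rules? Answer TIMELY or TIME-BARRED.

TIME-BARRED

The limitation period began to run on 10 October 2011.
The untolled deadline — 30 months after 10 October 2011 — is 10 April 2014.
The period was tolled for 303 days by the pending criminal prosecution (20 September 2012 to 20 July 2013), pushing the deadline to 7 February 2015.
The written tolling agreement from 24 April 2014 to 4 February 2015 tolled the period for 286 days, extending the deadline to 20 November 2015.
The 25 February 2016 filing falls after the 20 November 2015 deadline; the claim is time-barred.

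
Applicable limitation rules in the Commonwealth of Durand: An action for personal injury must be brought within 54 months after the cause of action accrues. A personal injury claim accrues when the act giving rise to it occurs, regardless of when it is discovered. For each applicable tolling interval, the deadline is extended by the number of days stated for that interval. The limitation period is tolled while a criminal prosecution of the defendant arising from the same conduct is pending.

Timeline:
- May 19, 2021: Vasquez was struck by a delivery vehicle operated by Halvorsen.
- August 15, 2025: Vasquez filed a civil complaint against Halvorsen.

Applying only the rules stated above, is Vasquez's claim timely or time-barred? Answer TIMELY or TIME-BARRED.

TIMELY

The limitation period began to run on May 19, 2021.
54 months from May 19, 2021 is November 19, 2025.
Vasquez filed on August 15, 2025, before the November 19, 2025 deadline, so the action is timely.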